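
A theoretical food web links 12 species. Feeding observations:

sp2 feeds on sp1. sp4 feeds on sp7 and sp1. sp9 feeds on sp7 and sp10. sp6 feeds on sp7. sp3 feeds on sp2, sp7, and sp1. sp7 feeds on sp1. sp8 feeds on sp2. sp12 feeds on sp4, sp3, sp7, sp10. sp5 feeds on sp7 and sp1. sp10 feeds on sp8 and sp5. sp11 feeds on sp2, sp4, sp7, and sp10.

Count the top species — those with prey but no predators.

Top species (has prey, but nothing eats it): sp6, sp9, sp11, sp12.
Count: 4.

4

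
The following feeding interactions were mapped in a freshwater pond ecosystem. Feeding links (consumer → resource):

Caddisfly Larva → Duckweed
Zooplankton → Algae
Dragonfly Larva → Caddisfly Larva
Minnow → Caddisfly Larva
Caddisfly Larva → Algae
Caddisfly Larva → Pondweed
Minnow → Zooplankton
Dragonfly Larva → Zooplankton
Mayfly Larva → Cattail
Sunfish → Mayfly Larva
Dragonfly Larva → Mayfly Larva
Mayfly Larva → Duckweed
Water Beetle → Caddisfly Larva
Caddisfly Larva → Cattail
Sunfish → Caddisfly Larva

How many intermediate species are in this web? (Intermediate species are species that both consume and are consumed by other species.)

3

Intermediate species (has both prey and predators): Caddisfly Larva, Mayfly Larva, Zooplankton.
Count: 3.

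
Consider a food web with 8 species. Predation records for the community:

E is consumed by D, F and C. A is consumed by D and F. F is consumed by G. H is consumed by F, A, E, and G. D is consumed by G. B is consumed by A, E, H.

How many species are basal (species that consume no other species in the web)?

Basal species (no prey listed): B.
Count: 1.

1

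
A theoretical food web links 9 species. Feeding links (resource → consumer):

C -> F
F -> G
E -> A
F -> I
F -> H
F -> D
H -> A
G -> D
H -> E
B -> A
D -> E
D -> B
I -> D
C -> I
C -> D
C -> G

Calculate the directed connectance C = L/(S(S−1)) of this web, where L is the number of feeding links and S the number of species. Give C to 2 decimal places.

C = 0.22

The web has S = 9 species and L = 16 feeding links.
C = L / (S(S−1)) = 16 / 72 = 0.2222 ≈ 0.22.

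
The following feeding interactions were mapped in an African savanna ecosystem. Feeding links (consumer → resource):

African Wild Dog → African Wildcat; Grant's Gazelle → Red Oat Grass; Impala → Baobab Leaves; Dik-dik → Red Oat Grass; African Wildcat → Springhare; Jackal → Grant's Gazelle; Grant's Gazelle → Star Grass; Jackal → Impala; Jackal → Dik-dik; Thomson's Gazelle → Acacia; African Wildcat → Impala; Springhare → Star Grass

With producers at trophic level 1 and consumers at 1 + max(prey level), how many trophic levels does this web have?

4

Producers (level 1): Red Oat Grass, Baobab Leaves, Acacia, Star Grass.
Baobab Leaves → Impala → African Wildcat → African Wild Dog gives African Wild Dog level 4.
No species has a prey at level 4, so no species reaches level 5.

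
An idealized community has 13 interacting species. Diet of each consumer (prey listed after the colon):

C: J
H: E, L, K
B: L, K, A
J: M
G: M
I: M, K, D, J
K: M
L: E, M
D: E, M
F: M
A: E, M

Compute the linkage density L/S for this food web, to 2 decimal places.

L/S = 1.62

There are L = 21 links among S = 13 species.
L/S = 21/13 = 1.6154 ≈ 1.62.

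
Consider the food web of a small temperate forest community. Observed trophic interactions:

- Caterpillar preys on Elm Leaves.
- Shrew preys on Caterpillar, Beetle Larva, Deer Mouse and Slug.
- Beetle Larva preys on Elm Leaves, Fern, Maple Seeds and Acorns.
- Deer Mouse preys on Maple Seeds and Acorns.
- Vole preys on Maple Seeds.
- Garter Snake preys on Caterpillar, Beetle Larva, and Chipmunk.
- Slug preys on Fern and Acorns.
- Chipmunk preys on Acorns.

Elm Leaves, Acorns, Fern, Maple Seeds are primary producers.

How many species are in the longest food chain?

3 species

One longest chain: Acorns → Slug → Shrew.
It has 3 species and 2 links.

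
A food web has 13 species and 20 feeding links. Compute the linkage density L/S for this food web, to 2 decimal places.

There are L = 20 links among S = 13 species.
L/S = 20/13 = 1.5385 ≈ 1.54.

L/S = 1.54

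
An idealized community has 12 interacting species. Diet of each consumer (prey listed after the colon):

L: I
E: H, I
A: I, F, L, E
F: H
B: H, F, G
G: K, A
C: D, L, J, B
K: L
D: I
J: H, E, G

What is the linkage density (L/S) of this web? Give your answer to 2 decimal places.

L/S = 1.83

There are L = 22 links among S = 12 species.
L/S = 22/12 = 1.8333 ≈ 1.83.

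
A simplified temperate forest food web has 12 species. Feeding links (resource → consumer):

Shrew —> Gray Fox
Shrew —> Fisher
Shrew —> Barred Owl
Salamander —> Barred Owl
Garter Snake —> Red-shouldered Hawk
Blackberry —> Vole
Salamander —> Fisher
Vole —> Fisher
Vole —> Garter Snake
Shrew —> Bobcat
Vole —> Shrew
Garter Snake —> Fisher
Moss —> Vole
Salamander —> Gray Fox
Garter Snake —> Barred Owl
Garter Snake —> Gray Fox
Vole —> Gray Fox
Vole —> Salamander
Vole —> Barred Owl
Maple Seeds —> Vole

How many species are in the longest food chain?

One longest chain: Maple Seeds → Vole → Shrew → Gray Fox.
It has 4 species and 3 links.

4 species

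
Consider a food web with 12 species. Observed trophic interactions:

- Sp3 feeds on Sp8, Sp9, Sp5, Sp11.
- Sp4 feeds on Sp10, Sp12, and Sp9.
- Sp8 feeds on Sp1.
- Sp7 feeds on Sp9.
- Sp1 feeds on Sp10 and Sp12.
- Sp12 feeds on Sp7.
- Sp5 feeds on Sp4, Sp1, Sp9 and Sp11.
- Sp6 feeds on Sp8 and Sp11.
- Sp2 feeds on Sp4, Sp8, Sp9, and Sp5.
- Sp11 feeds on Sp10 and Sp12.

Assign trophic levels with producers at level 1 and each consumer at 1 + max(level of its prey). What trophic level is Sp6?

Sp9 is a producer → level 1.
Sp7 eats Sp9 → level 2.
Sp12 eats Sp7 → level 3.
Sp1 eats Sp12 (level 3); other prey at levels: Sp10 1 → level 4.
Sp8 eats Sp1 → level 5.
Sp6 eats Sp8 (level 5); other prey at levels: Sp11 4 → level 6.

Trophic level 6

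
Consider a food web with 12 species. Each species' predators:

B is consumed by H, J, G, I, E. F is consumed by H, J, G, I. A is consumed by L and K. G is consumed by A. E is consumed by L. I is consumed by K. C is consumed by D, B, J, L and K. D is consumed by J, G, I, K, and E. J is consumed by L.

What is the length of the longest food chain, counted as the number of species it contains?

One longest chain: C → D → G → A → L.
It has 5 species and 4 links.

5 species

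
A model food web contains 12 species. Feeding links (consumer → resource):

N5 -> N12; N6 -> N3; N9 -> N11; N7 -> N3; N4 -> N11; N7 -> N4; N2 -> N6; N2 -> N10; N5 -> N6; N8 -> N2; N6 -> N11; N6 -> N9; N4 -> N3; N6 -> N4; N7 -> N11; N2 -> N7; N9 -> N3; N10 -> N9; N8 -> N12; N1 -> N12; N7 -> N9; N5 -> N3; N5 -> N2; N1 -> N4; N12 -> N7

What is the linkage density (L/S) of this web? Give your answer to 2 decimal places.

There are L = 25 links among S = 12 species.
L/S = 25/12 = 2.0833 ≈ 2.08.

L/S = 2.08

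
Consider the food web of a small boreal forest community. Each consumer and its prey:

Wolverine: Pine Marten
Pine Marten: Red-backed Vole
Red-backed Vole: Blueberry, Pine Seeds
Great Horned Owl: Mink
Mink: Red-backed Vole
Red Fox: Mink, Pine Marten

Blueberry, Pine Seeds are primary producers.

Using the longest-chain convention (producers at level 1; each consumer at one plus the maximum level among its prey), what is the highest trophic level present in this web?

4

Producers (level 1): Blueberry, Pine Seeds.
Blueberry → Red-backed Vole → Mink → Great Horned Owl gives Great Horned Owl level 4.
No species has a prey at level 4, so no species reaches level 5.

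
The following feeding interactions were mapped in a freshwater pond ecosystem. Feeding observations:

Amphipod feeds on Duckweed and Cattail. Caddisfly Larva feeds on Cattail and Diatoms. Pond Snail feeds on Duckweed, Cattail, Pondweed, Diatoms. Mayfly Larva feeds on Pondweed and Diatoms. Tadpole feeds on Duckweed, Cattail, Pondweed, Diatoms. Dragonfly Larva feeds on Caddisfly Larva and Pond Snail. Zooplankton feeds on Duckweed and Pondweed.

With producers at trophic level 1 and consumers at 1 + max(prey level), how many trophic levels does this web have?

Producers (level 1): Pondweed, Diatoms, Cattail, Duckweed.
Pondweed → Pond Snail → Dragonfly Larva gives Dragonfly Larva level 3.
No species has a prey at level 3, so no species reaches level 4.

3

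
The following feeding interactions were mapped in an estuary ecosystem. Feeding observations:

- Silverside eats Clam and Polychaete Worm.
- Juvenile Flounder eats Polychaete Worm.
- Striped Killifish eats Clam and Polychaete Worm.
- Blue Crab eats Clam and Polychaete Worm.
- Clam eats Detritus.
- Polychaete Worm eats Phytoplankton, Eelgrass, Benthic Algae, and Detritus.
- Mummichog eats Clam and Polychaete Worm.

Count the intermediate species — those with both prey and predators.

Intermediate species (has both prey and predators): Clam, Polychaete Worm.
Count: 2.

2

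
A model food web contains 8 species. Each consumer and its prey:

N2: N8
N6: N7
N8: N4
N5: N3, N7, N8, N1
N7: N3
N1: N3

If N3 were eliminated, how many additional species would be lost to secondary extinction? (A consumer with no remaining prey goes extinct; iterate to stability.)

Remove N3.
Round 1: N7 (all prey gone), N1 (all prey gone) → extinct.
Round 2: N6 (all prey gone) → extinct.
No further losses. Total secondary extinctions: 3.

3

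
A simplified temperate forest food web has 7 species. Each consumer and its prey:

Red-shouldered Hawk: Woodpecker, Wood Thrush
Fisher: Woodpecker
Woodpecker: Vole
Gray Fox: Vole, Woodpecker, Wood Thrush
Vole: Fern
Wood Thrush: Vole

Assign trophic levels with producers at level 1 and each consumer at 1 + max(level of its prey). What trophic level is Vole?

Fern is a producer → level 1.
Vole eats Fern → level 2.

Trophic level 2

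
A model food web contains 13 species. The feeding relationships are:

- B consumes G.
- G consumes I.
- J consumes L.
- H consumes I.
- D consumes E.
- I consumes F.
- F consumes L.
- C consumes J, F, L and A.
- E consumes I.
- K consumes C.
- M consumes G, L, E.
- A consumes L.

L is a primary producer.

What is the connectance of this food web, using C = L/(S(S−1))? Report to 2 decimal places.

C = 0.11

The web has S = 13 species and L = 17 feeding links.
C = L / (S(S−1)) = 17 / 156 = 0.1090 ≈ 0.11.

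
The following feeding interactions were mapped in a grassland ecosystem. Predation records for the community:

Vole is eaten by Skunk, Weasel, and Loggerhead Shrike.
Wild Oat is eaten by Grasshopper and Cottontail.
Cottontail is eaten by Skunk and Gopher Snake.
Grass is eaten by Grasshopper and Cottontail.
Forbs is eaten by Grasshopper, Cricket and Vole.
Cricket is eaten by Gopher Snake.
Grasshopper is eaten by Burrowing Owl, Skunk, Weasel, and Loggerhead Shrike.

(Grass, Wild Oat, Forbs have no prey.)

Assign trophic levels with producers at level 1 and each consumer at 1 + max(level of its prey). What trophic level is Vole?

Trophic level 2

Forbs is a producer → level 1.
Vole eats Forbs → level 2.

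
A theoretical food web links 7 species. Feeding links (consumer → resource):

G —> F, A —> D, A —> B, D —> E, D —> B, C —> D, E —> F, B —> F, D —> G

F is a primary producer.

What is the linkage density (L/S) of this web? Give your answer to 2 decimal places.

L/S = 1.29

There are L = 9 links among S = 7 species.
L/S = 9/7 = 1.2857 ≈ 1.29.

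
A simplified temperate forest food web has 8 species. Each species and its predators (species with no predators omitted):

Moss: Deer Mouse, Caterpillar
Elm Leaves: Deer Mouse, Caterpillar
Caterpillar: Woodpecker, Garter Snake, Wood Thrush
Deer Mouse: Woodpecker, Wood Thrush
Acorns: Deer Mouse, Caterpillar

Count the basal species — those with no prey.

3

Basal species (no prey listed): Moss, Elm Leaves, Acorns.
Count: 3.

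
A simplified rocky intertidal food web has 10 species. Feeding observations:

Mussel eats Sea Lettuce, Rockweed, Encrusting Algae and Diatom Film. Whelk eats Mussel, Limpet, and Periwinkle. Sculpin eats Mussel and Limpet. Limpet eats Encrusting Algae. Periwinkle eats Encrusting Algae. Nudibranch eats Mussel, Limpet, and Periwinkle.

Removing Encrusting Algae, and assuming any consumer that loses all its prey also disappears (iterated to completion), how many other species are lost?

Remove Encrusting Algae.
Round 1: Limpet (all prey gone), Periwinkle (all prey gone) → extinct.
No further losses. Total secondary extinctions: 2.

2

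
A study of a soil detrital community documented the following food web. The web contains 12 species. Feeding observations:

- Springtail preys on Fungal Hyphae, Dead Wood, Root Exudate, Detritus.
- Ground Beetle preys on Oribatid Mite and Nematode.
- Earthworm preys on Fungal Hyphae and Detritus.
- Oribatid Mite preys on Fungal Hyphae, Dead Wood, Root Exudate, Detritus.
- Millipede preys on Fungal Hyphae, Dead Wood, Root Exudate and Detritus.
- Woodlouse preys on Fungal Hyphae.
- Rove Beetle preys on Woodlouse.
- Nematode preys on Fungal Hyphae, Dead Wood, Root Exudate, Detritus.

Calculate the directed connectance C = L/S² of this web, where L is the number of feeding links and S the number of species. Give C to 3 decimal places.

The web has S = 12 species and L = 22 feeding links.
C = L / S² = 22 / 144 = 0.1528 ≈ 0.153.

C = 0.153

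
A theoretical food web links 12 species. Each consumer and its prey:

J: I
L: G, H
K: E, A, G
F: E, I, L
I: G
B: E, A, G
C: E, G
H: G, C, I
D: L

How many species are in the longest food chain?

5 species

One longest chain: E → C → H → L → F.
It has 5 species and 4 links.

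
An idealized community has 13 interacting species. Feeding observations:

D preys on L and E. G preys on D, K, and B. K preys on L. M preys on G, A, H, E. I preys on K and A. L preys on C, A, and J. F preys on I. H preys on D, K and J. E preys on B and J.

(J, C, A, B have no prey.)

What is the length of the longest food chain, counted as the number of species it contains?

One longest chain: J → L → K → I → F.
It has 5 species and 4 links.

5 species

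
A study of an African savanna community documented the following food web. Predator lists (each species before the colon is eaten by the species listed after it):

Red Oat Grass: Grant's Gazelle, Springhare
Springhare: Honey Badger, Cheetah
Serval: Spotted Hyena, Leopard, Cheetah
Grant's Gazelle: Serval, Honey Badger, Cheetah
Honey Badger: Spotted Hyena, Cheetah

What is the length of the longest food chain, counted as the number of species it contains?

4 species

One longest chain: Red Oat Grass → Grant's Gazelle → Serval → Spotted Hyena.
It has 4 species and 3 links.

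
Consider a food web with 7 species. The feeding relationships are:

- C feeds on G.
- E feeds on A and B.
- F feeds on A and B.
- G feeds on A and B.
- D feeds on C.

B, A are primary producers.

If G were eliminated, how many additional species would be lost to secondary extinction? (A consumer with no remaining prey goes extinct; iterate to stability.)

Remove G.
Round 1: C (all prey gone) → extinct.
Round 2: D (all prey gone) → extinct.
No further losses. Total secondary extinctions: 2.

2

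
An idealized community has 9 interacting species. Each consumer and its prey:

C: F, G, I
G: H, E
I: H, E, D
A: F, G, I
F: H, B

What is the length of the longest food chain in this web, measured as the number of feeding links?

One longest chain: H → F → C.
It has 3 species and 2 links.

2 links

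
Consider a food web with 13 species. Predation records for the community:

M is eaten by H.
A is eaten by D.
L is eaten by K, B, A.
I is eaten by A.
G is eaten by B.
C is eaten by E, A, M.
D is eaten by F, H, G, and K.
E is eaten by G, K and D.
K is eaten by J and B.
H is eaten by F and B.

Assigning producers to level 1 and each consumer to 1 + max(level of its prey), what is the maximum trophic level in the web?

5

Producers (level 1): L, I, C.
C → E → D → K → J gives J level 5.
No species has a prey at level 5, so no species reaches level 6.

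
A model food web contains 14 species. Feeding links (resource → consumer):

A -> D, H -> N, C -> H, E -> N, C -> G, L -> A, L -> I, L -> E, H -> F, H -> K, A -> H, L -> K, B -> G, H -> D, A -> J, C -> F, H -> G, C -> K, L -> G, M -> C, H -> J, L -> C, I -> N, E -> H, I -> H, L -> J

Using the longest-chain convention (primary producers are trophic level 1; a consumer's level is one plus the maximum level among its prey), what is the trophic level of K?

L is a producer → level 1.
A eats L → level 2.
H eats A (level 2); other prey at levels: E 2, C 2, I 2 → level 3.
K eats H (level 3); other prey at levels: L 1, C 2 → level 4.

Trophic level 4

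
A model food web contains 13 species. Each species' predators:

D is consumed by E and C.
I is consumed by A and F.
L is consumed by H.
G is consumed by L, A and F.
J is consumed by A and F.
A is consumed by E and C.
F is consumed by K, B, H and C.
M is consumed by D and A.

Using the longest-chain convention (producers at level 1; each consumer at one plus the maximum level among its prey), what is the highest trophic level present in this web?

3

Producers (level 1): M, I, J, G.
M → A → E gives E level 3.
No species has a prey at level 3, so no species reaches level 4.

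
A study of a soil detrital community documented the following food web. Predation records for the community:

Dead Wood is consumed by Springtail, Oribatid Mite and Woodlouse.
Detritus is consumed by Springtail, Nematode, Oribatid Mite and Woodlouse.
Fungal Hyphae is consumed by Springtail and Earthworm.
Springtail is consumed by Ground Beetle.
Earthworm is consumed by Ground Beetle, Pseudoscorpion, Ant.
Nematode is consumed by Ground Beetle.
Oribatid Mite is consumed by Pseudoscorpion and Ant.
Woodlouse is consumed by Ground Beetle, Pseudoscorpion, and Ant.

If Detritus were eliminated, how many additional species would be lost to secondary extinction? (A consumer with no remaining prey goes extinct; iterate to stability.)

1

Remove Detritus.
Round 1: Nematode (all prey gone) → extinct.
No further losses. Total secondary extinctions: 1.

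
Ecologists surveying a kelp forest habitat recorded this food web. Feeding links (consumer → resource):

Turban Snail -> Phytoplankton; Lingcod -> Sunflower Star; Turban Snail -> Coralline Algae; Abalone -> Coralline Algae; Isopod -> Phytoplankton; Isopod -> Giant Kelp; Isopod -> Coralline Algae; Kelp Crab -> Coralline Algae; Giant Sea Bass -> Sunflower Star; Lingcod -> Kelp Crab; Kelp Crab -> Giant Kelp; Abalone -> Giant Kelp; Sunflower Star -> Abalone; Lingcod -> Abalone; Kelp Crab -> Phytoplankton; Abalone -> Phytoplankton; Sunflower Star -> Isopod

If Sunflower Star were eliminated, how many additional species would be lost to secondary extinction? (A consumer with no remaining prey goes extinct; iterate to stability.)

1

Remove Sunflower Star.
Round 1: Giant Sea Bass (all prey gone) → extinct.
No further losses. Total secondary extinctions: 1.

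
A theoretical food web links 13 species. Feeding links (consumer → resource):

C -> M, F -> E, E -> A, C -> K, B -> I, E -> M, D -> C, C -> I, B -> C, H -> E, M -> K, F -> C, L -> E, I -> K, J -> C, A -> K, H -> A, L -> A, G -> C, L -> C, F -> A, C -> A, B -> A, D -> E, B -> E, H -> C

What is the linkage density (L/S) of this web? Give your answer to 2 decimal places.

There are L = 26 links among S = 13 species.
L/S = 26/13 = 2.0000 ≈ 2.00.

L/S = 2.00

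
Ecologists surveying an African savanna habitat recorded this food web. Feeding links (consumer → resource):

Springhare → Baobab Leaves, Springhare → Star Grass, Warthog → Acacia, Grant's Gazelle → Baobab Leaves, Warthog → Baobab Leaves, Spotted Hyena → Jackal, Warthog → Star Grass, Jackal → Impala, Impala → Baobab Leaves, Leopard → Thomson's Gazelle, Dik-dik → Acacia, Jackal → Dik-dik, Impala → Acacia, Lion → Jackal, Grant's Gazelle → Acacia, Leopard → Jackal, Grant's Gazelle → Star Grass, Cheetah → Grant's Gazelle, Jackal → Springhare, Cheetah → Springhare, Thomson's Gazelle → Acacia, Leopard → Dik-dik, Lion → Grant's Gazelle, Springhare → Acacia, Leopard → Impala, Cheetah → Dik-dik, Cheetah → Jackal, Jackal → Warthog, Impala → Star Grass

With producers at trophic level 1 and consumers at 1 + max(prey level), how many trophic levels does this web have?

4

Producers (level 1): Star Grass, Acacia, Baobab Leaves.
Star Grass → Warthog → Jackal → Leopard gives Leopard level 4.
No species has a prey at level 4, so no species reaches level 5.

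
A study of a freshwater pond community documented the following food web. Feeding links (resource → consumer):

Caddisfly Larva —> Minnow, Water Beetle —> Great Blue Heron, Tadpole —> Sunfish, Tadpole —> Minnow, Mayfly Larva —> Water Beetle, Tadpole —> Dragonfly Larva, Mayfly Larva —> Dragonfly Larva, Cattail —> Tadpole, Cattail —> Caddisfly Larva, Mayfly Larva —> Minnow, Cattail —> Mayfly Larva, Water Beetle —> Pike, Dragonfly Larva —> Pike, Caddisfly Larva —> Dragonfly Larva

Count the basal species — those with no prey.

1

Basal species (no prey listed): Cattail.
Count: 1.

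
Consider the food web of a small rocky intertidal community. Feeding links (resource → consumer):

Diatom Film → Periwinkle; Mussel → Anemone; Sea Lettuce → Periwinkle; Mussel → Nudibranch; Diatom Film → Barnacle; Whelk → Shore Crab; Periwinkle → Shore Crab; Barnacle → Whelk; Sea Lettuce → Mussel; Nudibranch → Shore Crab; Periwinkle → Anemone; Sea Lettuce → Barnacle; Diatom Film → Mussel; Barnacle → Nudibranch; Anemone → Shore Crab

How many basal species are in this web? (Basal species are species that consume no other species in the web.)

2

Basal species (no prey listed): Diatom Film, Sea Lettuce.
Count: 2.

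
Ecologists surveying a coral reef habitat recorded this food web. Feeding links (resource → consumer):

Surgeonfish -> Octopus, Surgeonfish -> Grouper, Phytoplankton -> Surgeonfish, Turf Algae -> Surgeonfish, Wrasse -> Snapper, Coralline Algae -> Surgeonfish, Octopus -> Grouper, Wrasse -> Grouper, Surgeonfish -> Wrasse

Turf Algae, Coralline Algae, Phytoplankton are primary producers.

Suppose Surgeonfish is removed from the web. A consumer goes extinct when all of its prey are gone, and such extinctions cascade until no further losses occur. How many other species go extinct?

4

Remove Surgeonfish.
Round 1: Octopus (all prey gone), Wrasse (all prey gone) → extinct.
Round 2: Grouper (all prey gone), Snapper (all prey gone) → extinct.
No further losses. Total secondary extinctions: 4.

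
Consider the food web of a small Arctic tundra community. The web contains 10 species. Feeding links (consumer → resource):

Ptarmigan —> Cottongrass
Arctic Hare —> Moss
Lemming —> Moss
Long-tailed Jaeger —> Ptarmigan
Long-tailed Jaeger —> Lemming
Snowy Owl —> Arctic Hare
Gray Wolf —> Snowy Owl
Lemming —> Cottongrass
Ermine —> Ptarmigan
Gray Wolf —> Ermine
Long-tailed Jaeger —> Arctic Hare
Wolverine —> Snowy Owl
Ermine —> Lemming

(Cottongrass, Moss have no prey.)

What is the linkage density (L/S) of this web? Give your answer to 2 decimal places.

There are L = 13 links among S = 10 species.
L/S = 13/10 = 1.3000 ≈ 1.30.

L/S = 1.30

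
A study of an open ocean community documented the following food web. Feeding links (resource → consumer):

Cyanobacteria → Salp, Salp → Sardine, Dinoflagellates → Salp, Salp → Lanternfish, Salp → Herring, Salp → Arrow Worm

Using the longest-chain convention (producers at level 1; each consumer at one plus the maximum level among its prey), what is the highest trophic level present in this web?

Producers (level 1): Cyanobacteria, Dinoflagellates.
Cyanobacteria → Salp → Sardine gives Sardine level 3.
No species has a prey at level 3, so no species reaches level 4.

3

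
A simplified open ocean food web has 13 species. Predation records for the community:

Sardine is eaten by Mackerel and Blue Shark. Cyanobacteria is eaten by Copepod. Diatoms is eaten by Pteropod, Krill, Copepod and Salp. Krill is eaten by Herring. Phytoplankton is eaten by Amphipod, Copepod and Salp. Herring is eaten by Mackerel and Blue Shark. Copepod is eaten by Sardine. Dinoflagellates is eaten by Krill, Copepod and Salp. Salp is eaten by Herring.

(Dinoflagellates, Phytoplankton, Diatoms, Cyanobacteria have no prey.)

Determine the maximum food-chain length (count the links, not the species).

One longest chain: Dinoflagellates → Copepod → Sardine → Blue Shark.
It has 4 species and 3 links.

3 links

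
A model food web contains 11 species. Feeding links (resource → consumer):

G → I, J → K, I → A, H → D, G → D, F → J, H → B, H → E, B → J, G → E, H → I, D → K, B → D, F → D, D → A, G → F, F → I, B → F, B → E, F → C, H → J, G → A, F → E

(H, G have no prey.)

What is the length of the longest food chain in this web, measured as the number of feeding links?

One longest chain: H → B → F → D → A.
It has 5 species and 4 links.

4 links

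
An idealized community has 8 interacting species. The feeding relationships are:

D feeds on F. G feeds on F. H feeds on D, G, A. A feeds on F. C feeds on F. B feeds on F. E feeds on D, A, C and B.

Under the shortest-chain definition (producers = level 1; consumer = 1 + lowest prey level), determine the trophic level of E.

F is a producer → level 1.
A eats F → level 2.
E eats A → level 3.
No prey of E is below level 2, so 3 is the minimum.

Trophic level 3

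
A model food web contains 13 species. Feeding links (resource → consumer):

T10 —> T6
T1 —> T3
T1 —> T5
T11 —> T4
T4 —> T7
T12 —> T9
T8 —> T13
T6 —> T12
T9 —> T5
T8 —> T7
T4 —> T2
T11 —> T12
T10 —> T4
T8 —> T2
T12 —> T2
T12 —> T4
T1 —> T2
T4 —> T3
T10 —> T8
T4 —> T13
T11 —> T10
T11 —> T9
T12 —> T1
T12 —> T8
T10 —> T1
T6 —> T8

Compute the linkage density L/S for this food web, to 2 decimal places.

There are L = 26 links among S = 13 species.
L/S = 26/13 = 2.0000 ≈ 2.00.

L/S = 2.00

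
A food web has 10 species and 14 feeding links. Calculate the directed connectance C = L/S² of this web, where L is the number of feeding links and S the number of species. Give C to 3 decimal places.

C = 0.140

The web has S = 10 species and L = 14 feeding links.
C = L / S² = 14 / 100 = 0.1400 ≈ 0.140.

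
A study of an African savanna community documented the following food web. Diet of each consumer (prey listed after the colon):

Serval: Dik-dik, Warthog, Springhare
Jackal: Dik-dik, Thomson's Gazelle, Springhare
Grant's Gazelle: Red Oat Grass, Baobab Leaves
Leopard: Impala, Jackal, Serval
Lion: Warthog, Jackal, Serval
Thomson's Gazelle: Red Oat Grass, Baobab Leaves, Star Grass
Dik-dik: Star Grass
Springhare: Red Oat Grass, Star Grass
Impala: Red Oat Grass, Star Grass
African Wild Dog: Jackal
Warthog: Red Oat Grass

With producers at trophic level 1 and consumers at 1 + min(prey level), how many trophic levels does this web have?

Producers (level 1): Red Oat Grass, Baobab Leaves, Star Grass.
Following each consumer down to its lowest-level prey: Star Grass → Dik-dik → Jackal → African Wild Dog (levels 1 through 4).
All prey of African Wild Dog (Jackal 3) are at level 3 or above, so African Wild Dog is at level 1 + 3 = 4.
Every consumer has at least one prey at level 3 or below, so none exceeds level 4.

4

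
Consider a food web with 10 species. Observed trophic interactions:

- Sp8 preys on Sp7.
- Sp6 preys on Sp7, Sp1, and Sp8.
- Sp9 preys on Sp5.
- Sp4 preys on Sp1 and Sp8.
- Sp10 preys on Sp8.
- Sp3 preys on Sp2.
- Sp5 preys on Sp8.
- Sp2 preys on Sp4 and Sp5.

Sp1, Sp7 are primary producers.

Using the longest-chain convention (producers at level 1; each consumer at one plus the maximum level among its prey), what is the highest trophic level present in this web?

5

Producers (level 1): Sp1, Sp7.
Sp7 → Sp8 → Sp5 → Sp2 → Sp3 gives Sp3 level 5.
No species has a prey at level 5, so no species reaches level 6.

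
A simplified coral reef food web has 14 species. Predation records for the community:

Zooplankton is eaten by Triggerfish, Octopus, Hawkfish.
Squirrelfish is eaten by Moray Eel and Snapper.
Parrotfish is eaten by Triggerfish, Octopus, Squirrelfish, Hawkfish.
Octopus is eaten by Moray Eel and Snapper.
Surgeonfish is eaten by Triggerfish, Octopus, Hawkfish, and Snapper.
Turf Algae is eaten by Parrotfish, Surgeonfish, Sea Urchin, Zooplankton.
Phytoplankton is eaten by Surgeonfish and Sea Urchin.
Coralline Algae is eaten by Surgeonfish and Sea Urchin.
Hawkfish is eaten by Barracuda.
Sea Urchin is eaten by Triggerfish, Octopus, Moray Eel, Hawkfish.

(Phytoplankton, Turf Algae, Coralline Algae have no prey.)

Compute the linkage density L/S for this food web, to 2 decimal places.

L/S = 2.00

There are L = 28 links among S = 14 species.
L/S = 28/14 = 2.0000 ≈ 2.00.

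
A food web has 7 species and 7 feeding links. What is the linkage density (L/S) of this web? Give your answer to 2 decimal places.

L/S = 1.00

There are L = 7 links among S = 7 species.
L/S = 7/7 = 1.0000 ≈ 1.00.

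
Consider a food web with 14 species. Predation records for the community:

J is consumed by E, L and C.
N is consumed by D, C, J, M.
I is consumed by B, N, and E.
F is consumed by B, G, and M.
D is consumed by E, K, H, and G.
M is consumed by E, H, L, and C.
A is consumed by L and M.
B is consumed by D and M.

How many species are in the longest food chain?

4 species

One longest chain: I → B → M → C.
It has 4 species and 3 links.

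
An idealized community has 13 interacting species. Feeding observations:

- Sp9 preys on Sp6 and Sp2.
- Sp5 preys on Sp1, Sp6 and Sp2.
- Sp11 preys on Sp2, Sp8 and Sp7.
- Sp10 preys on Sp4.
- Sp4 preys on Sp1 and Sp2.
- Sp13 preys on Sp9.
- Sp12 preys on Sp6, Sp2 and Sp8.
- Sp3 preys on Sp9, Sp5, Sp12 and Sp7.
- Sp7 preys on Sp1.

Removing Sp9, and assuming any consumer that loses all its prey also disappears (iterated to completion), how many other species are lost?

1

Remove Sp9.
Round 1: Sp13 (all prey gone) → extinct.
No further losses. Total secondary extinctions: 1.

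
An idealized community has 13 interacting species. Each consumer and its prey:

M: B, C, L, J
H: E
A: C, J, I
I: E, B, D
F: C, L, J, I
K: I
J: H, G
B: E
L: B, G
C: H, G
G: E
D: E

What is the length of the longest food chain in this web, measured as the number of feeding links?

3 links

One longest chain: E → H → C → M.
It has 4 species and 3 links.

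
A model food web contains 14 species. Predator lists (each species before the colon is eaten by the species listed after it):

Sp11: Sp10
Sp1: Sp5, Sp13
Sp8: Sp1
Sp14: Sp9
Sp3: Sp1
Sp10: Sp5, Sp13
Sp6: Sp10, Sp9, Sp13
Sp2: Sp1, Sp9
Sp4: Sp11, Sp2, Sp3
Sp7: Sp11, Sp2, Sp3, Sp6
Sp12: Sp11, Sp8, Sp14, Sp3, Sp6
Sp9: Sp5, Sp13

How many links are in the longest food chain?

One longest chain: Sp7 → Sp6 → Sp10 → Sp5.
It has 4 species and 3 links.

3 links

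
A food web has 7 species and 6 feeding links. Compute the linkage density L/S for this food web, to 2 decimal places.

There are L = 6 links among S = 7 species.
L/S = 6/7 = 0.8571 ≈ 0.86.

L/S = 0.86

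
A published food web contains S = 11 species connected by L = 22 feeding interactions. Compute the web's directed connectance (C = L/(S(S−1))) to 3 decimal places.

C = 0.200

The web has S = 11 species and L = 22 feeding links.
C = L / (S(S−1)) = 22 / 110 = 0.2000 ≈ 0.200.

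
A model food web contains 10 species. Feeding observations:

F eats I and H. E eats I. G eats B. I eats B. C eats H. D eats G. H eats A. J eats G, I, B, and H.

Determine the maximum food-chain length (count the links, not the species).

2 links

One longest chain: A → H → C.
It has 3 species and 2 links.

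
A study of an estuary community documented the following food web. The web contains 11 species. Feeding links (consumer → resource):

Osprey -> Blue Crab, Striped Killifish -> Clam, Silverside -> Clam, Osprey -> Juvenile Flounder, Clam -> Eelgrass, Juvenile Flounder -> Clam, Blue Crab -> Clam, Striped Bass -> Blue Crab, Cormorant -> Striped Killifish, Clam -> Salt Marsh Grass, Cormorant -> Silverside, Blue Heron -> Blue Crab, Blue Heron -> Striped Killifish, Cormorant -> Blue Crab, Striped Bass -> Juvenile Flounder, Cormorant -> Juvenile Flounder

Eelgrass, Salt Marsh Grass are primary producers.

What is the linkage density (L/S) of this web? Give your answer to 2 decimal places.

L/S = 1.45

There are L = 16 links among S = 11 species.
L/S = 16/11 = 1.4545 ≈ 1.45.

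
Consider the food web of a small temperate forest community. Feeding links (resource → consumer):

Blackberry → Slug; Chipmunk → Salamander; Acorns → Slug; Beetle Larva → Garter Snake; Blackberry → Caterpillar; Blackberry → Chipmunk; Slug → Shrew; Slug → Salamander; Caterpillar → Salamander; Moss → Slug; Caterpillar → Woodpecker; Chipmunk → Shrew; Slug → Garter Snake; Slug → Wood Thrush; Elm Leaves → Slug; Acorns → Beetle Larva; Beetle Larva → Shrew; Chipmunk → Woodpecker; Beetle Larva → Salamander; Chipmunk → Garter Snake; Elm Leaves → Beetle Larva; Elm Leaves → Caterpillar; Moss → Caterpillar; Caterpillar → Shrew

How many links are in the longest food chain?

One longest chain: Elm Leaves → Caterpillar → Woodpecker.
It has 3 species and 2 links.

2 links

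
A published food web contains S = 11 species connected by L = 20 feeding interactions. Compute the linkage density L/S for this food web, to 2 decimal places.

L/S = 1.82

There are L = 20 links among S = 11 species.
L/S = 20/11 = 1.8182 ≈ 1.82.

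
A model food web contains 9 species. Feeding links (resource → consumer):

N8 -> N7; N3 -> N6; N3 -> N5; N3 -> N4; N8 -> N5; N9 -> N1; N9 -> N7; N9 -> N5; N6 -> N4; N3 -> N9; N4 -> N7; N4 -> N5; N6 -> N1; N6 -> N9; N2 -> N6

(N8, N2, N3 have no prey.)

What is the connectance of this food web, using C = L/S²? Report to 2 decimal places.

C = 0.19

The web has S = 9 species and L = 15 feeding links.
C = L / S² = 15 / 81 = 0.1852 ≈ 0.19.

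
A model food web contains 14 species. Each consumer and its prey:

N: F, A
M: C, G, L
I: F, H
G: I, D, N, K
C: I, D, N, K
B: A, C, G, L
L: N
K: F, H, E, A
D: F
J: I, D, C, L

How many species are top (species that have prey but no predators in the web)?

Top species (has prey, but nothing eats it): J, M, B.
Count: 3.

3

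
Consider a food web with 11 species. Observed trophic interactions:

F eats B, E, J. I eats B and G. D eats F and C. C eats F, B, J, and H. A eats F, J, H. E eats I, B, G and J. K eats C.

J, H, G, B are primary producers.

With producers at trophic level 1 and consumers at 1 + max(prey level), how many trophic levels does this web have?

Producers (level 1): J, H, G, B.
G → I → E → F → C → D gives D level 6.
No species has a prey at level 6, so no species reaches level 7.

6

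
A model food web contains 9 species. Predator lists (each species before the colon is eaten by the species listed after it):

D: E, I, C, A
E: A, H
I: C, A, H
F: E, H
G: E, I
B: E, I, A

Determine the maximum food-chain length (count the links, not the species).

2 links

One longest chain: G → I → C.
It has 3 species and 2 links.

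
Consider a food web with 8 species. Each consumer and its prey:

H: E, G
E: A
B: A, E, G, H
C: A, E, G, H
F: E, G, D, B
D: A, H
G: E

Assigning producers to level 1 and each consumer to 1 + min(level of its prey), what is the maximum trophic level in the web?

Producers (level 1): A.
Following each consumer down to its lowest-level prey: A → E → G (levels 1 through 3).
All prey of G (E 2) are at level 2 or above, so G is at level 1 + 2 = 3.
Every consumer has at least one prey at level 2 or below, so none exceeds level 3.

3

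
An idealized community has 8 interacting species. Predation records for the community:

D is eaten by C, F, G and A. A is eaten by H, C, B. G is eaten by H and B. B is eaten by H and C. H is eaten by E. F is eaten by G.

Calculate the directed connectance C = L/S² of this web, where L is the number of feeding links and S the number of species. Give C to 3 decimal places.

The web has S = 8 species and L = 13 feeding links.
C = L / S² = 13 / 64 = 0.2031 ≈ 0.203.

C = 0.203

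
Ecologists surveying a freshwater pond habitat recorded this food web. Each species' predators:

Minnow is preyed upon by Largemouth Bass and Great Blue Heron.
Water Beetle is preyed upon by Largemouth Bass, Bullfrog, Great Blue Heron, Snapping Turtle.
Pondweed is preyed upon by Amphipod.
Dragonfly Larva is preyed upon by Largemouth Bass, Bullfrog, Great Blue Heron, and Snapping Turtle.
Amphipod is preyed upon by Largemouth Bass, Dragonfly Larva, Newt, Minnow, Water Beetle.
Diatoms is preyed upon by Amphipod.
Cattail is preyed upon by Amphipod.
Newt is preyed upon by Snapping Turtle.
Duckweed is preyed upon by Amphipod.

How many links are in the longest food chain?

One longest chain: Duckweed → Amphipod → Minnow → Great Blue Heron.
It has 4 species and 3 links.

3 links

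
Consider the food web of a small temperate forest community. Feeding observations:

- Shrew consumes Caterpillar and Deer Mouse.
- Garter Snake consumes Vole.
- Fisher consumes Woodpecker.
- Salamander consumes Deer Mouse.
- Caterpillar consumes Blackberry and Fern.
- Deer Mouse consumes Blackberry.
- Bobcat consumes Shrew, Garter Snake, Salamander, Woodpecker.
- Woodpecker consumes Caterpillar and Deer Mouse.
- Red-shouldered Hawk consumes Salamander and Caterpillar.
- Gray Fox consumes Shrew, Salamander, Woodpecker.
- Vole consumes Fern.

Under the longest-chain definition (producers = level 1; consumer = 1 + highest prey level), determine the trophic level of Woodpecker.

Blackberry is a producer → level 1.
Deer Mouse eats Blackberry → level 2.
Woodpecker eats Deer Mouse (level 2); other prey at levels: Caterpillar 2 → level 3.

Trophic level 3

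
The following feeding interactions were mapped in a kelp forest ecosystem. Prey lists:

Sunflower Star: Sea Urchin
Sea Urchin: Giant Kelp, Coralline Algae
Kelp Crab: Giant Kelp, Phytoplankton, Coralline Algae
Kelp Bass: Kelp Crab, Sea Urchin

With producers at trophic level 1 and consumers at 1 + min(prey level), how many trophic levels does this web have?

Producers (level 1): Giant Kelp, Phytoplankton, Coralline Algae.
Following each consumer down to its lowest-level prey: Giant Kelp → Sea Urchin → Sunflower Star (levels 1 through 3).
All prey of Sunflower Star (Sea Urchin 2) are at level 2 or above, so Sunflower Star is at level 1 + 2 = 3.
Every consumer has at least one prey at level 2 or below, so none exceeds level 3.

3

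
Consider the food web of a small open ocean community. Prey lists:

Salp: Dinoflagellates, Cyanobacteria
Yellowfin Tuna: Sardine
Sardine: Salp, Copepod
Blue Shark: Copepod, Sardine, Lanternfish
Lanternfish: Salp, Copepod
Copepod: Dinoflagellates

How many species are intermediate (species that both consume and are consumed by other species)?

4

Intermediate species (has both prey and predators): Salp, Copepod, Sardine, Lanternfish.
Count: 4.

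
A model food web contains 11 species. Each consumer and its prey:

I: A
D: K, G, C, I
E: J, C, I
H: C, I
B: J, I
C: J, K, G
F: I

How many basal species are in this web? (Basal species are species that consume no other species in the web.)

Basal species (no prey listed): J, A, K, G.
Count: 4.

4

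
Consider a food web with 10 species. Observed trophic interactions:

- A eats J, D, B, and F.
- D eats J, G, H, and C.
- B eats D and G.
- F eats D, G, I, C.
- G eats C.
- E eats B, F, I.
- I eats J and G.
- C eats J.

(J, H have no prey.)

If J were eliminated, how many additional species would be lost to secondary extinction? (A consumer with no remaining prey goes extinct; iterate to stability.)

3

Remove J.
Round 1: C (all prey gone) → extinct.
Round 2: G (all prey gone) → extinct.
Round 3: I (all prey gone) → extinct.
No further losses. Total secondary extinctions: 3.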